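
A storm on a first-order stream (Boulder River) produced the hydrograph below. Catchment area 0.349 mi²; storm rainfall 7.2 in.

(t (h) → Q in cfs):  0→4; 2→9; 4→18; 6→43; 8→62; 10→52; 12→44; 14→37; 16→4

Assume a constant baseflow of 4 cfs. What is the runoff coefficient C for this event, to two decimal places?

C ≈ 0.29

ΣQ_DR = 237.0 cfs; V = ΣQ_DR·Δt = 1.706 × 10^6 ft³.
Runoff depth d = V / A = 2.105 in.
C = d / P = 2.105 / 7.2 = 0.29.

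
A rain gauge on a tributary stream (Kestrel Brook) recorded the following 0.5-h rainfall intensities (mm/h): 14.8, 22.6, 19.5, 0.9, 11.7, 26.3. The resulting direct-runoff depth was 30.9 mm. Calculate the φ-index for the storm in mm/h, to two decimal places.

φ ≈ 6.62 mm/h

Only the 5 blocks with intensity above φ contribute runoff: 14.8, 22.6, 19.5, 11.7, 26.3 mm/h.
Σ(I−φ)·Δt = d  ⇒  (14.8+22.6+19.5+11.7+26.3 − 5φ)·0.5 = 30.9
φ = (94.90 − 30.9/0.5) / 5 = 6.62 mm/h.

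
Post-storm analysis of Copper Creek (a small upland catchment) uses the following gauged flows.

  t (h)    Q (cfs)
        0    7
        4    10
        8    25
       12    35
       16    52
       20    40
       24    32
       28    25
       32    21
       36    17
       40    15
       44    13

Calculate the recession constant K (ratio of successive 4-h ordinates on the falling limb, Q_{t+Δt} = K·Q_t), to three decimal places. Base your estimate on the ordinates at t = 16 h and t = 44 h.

K ≈ 0.820

Using the recession-limb readings at t = 16 h and t = 44 h: Q falls from 52 to 13 cfs over 7 intervals.
K = (Q₂/Q₁)^(1/7) = (13/52)^(1/7) = 0.820.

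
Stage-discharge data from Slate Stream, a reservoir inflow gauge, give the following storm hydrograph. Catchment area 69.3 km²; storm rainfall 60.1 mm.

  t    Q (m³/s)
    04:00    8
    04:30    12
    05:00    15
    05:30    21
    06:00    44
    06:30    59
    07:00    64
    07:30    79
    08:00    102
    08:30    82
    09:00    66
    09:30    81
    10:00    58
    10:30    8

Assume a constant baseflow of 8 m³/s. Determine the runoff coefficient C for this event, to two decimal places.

ΣQ_DR = 587.0 m³/s; V = ΣQ_DR·Δt = 1.057 × 10^6 m³.
Runoff depth d = V / A = 15.25 mm.
C = d / P = 15.25 / 60.1 = 0.25.

C ≈ 0.25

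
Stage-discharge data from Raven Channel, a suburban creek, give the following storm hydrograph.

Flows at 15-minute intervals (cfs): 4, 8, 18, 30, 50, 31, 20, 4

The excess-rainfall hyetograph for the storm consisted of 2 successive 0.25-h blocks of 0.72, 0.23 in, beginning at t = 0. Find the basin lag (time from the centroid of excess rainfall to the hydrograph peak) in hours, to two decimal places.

t_L ≈ 0.81 h

Centroid of excess rainfall: t_c = Σ P_i·t̄_i / ΣP_i = 0.1855 h (block centres at 0.125, 0.375 h).
Hydrograph peak occurs at t = 1 h, so basin lag t_L = 1 − 0.1855 = 0.81 h.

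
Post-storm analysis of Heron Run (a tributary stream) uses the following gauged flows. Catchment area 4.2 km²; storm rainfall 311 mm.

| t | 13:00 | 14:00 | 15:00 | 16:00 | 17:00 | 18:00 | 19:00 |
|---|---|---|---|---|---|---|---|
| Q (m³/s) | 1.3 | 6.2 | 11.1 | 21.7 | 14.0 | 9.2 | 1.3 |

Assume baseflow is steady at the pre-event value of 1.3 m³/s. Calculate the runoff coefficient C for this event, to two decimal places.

C ≈ 0.15

ΣQ_DR = 55.70 m³/s; V = ΣQ_DR·Δt = 2.005 × 10^5 m³.
Runoff depth d = V / A = 47.74 mm.
C = d / P = 47.74 / 311 = 0.15.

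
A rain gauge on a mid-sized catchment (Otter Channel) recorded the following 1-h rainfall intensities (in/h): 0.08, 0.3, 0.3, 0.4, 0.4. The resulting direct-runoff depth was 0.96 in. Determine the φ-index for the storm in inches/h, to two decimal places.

φ ≈ 0.11 in/h

Only the 4 blocks with intensity above φ contribute runoff: 0.3, 0.3, 0.4, 0.4 in/h.
Σ(I−φ)·Δt = d  ⇒  (0.3+0.3+0.4+0.4 − 4φ)·1 = 0.96
φ = (1.400 − 0.96/1) / 4 = 0.11 in/h.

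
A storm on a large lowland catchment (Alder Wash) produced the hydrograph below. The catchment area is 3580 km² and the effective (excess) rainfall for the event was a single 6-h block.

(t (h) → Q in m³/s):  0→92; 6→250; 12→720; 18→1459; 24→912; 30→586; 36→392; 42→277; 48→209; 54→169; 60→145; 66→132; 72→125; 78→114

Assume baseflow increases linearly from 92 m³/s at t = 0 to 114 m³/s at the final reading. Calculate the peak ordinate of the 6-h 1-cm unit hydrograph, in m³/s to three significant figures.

Direct runoff: 0.00, 156.31, 624.62, 1361.92, 813.23, 485.54, 289.85, 173.15, 103.46, 61.77, 36.08, 21.38, 12.69, 0.00 m³/s; ΣQ_DR = 4140 m³/s, peak = 1361.92 m³/s.
Runoff depth d = ΣQ_DR·Δt / A = 4140 × 21600 / (3580 km²) = 24.98 mm.
The 1-cm UH is the DRH scaled by (10 mm)/d, so U_p = 1361.92 × 10/24.98 = 545 m³/s.

U_p ≈ 545 m³/s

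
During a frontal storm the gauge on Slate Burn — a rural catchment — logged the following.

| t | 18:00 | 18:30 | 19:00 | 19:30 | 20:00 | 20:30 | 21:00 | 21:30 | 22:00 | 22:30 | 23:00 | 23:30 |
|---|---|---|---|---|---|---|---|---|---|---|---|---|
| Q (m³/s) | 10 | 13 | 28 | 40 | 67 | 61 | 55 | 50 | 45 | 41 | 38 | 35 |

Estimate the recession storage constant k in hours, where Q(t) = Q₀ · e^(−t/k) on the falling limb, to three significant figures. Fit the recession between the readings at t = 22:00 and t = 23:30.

k ≈ 5.97 h

On the falling limb, Q drops from 45 to 35 m³/s between t = 22:00 and t = 23:30 (Δt = 1.5 h).
k = −Δt / ln(Q₂/Q₁) = −1.5 / ln(35/45) = 5.97 h.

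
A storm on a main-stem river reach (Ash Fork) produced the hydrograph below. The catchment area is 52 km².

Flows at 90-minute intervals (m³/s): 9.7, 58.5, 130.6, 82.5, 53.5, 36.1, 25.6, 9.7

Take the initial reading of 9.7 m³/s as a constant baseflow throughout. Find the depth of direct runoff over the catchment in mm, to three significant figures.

Direct runoff: 0.0, 48.8, 120.9, 72.8, 43.8, 26.4, 15.9, 0.0 m³/s; ΣQ_DR = 328.6 m³/s.
V = ΣQ_DR · Δt = 328.6 × 5400 s = 1.774 × 10^6 m³.
Over A = 52 km², depth = V / A = 34.1 mm.

d ≈ 34.1 mm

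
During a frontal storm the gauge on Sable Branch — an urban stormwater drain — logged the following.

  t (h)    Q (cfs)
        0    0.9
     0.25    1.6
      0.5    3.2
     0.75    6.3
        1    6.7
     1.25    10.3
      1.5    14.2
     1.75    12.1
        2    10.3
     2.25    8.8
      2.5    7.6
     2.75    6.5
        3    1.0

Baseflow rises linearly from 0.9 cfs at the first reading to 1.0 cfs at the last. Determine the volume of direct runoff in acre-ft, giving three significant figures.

Direct-runoff ordinates (Q − Q_b): 0.00, 0.69, 2.28, 5.38, 5.77, 9.36, 13.25, 11.14, 9.33, 7.83, 6.62, 5.51, 0.00 cfs.
ΣQ_DR = 77.15 cfs.
With Δt = 0.25 h = 900 s, V = ΣQ_DR · Δt = 77.15 × 900 = 69400 ft³ = 1.59 acre-ft.

V ≈ 1.59 acre-ft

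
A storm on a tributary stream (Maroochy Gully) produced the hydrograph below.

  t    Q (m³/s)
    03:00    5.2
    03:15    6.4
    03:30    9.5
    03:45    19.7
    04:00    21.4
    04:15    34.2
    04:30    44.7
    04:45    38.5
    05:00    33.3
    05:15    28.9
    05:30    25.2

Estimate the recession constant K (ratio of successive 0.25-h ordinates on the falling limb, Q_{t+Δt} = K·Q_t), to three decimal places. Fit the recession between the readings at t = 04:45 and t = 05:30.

Using the recession-limb readings at t = 04:45 and t = 05:30: Q falls from 38.5 to 25.2 m³/s over 3 intervals.
K = (Q₂/Q₁)^(1/3) = (25.2/38.5)^(1/3) = 0.868.

K ≈ 0.868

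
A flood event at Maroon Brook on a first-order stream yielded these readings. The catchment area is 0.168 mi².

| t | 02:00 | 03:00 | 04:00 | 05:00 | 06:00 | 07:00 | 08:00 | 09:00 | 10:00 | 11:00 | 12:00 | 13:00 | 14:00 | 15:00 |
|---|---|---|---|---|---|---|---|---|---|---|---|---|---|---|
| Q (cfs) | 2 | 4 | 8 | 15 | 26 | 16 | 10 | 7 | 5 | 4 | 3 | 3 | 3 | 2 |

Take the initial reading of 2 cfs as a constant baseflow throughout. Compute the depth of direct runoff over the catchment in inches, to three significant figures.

d ≈ 0.738 in

Direct runoff: 0.0, 2.0, 6.0, 13.0, 24.0, 14.0, 8.0, 5.0, 3.0, 2.0, 1.0, 1.0, 1.0, 0.0 cfs; ΣQ_DR = 80.00 cfs.
V = ΣQ_DR · Δt = 80.00 × 3600 s = 2.880 × 10^5 ft³.
Over A = 0.168 mi², depth = V / A = 0.738 in.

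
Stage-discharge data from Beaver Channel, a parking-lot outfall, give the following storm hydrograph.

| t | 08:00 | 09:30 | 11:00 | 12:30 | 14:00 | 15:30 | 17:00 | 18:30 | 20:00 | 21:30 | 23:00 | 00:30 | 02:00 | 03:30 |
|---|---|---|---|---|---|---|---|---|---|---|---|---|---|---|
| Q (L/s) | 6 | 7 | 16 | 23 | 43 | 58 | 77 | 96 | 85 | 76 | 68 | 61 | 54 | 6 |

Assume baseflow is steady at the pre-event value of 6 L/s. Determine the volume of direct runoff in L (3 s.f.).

V ≈ 3.20 × 10^6 L

Direct-runoff ordinates (Q − Q_b): 0.0, 1.0, 10.0, 17.0, 37.0, 52.0, 71.0, 90.0, 79.0, 70.0, 62.0, 55.0, 48.0, 0.0 L/s.
ΣQ_DR = 592.0 L/s.
With Δt = 1.5 h = 5400 s, V = ΣQ_DR · Δt = 592.0 × 5400 = 3.20 × 10^6 L.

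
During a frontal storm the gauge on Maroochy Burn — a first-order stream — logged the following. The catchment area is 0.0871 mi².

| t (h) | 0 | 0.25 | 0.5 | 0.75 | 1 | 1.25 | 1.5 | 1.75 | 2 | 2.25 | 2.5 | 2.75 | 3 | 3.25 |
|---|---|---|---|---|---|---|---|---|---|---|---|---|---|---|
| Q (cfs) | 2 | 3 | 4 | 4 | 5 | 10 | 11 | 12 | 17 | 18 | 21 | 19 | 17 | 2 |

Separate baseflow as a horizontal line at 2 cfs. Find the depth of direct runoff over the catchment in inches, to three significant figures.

Direct runoff: 0.0, 1.0, 2.0, 2.0, 3.0, 8.0, 9.0, 10.0, 15.0, 16.0, 19.0, 17.0, 15.0, 0.0 cfs; ΣQ_DR = 117.0 cfs.
V = ΣQ_DR · Δt = 117.0 × 900 s = 1.053 × 10^5 ft³.
Over A = 0.0871 mi², depth = V / A = 0.520 in.

d ≈ 0.520 in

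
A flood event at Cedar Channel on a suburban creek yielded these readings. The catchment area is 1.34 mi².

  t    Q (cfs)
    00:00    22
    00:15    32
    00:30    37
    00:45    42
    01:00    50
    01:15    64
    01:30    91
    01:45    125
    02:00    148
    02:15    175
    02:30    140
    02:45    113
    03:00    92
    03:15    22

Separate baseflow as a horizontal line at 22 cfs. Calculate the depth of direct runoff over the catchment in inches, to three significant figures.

d ≈ 0.244 in

Direct runoff: 0.0, 10.0, 15.0, 20.0, 28.0, 42.0, 69.0, 103.0, 126.0, 153.0, 118.0, 91.0, 70.0, 0.0 cfs; ΣQ_DR = 845.0 cfs.
V = ΣQ_DR · Δt = 845.0 × 900 s = 7.605 × 10^5 ft³.
Over A = 1.34 mi², depth = V / A = 0.244 in.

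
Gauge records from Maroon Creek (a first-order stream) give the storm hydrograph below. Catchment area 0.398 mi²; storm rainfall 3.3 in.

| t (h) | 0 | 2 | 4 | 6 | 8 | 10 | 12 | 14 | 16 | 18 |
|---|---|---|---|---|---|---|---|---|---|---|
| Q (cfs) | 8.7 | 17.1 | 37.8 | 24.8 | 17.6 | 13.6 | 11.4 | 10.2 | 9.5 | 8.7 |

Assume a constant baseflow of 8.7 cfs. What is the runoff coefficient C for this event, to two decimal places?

ΣQ_DR = 72.40 cfs; V = ΣQ_DR·Δt = 5.213 × 10^5 ft³.
Runoff depth d = V / A = 0.5638 in.
C = d / P = 0.5638 / 3.3 = 0.17.

C ≈ 0.17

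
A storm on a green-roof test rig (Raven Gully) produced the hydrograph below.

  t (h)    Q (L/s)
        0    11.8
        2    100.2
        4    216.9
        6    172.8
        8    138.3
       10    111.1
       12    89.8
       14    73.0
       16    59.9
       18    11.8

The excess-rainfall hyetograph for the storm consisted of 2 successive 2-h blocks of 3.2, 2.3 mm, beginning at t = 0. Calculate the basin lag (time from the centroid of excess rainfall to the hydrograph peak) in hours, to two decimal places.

Centroid of excess rainfall: t_c = Σ P_i·t̄_i / ΣP_i = 1.8364 h (block centres at 1, 3 h).
Hydrograph peak occurs at t = 4 h, so basin lag t_L = 4 − 1.8364 = 2.16 h.

t_L ≈ 2.16 h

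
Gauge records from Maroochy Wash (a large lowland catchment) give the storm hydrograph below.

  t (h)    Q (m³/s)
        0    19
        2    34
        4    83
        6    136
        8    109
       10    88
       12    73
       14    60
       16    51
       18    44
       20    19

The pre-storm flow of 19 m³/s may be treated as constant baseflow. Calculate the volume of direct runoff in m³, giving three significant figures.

V ≈ 3.65 × 10^6 m³

Direct-runoff ordinates (Q − Q_b): 0.0, 15.0, 64.0, 117.0, 90.0, 69.0, 54.0, 41.0, 32.0, 25.0, 0.0 m³/s.
ΣQ_DR = 507.0 m³/s.
With Δt = 2 h = 7200 s, V = ΣQ_DR · Δt = 507.0 × 7200 = 3.65 × 10^6 m³.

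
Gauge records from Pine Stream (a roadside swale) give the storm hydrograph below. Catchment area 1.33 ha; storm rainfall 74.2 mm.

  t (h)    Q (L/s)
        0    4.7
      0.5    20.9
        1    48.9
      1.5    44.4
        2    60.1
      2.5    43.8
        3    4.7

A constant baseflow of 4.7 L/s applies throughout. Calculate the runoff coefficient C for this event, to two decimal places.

ΣQ_DR = 194.6 L/s; V = ΣQ_DR·Δt = 3.503 × 10^5 L.
Runoff depth d = V / A = 26.34 mm.
C = d / P = 26.34 / 74.2 = 0.35.

C ≈ 0.35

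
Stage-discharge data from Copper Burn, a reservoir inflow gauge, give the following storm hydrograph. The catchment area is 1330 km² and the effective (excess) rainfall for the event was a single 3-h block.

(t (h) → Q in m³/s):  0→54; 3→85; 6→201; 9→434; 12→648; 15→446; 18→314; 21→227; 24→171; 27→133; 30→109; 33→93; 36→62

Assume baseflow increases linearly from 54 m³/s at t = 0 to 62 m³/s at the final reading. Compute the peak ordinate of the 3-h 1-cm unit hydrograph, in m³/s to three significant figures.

U_p ≈ 328 m³/s

Direct runoff: 0.00, 30.33, 145.67, 378.00, 591.33, 388.67, 256.00, 168.33, 111.67, 73.00, 48.33, 31.67, 0.00 m³/s; ΣQ_DR = 2223 m³/s, peak = 591.33 m³/s.
Runoff depth d = ΣQ_DR·Δt / A = 2223 × 10800 / (1330 km²) = 18.05 mm.
The 1-cm UH is the DRH scaled by (10 mm)/d, so U_p = 591.33 × 10/18.05 = 328 m³/s.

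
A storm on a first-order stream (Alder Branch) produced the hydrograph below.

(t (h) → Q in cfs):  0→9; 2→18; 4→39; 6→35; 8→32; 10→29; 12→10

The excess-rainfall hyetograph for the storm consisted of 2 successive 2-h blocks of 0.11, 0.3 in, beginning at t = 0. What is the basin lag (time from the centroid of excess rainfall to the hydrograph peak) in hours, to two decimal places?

t_L ≈ 1.54 h

Centroid of excess rainfall: t_c = Σ P_i·t̄_i / ΣP_i = 2.4634 h (block centres at 1, 3 h).
Hydrograph peak occurs at t = 4 h, so basin lag t_L = 4 − 2.4634 = 1.54 h.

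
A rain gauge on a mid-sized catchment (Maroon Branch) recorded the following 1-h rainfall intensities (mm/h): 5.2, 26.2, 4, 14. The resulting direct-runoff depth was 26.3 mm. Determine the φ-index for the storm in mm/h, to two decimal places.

Only the 2 blocks with intensity above φ contribute runoff: 26.2, 14 mm/h.
Σ(I−φ)·Δt = d  ⇒  (26.2+14 − 2φ)·1 = 26.3
φ = (40.20 − 26.3/1) / 2 = 6.95 mm/h.

φ ≈ 6.95 mm/h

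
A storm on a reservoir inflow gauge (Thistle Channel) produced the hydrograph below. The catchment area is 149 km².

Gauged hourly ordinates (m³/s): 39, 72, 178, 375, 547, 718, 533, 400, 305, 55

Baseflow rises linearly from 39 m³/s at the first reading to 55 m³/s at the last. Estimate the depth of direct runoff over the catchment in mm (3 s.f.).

d ≈ 66.5 mm

Direct runoff: 0.00, 31.22, 135.44, 330.67, 500.89, 670.11, 483.33, 348.56, 251.78, 0.00 m³/s; ΣQ_DR = 2752 m³/s.
V = ΣQ_DR · Δt = 2752 × 3600 s = 9.907 × 10^6 m³.
Over A = 149 km², depth = V / A = 66.5 mm.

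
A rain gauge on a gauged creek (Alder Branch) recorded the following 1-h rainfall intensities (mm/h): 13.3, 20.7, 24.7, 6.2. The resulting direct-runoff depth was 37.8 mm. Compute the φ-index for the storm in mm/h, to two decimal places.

φ ≈ 6.97 mm/h

Only the 3 blocks with intensity above φ contribute runoff: 13.3, 20.7, 24.7 mm/h.
Σ(I−φ)·Δt = d  ⇒  (13.3+20.7+24.7 − 3φ)·1 = 37.8
φ = (58.70 − 37.8/1) / 3 = 6.97 mm/h.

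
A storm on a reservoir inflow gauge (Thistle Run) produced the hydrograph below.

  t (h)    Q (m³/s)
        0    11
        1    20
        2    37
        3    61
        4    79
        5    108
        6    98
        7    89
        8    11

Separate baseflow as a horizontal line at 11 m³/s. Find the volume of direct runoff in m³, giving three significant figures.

V ≈ 1.49 × 10^6 m³

Direct-runoff ordinates (Q − Q_b): 0.0, 9.0, 26.0, 50.0, 68.0, 97.0, 87.0, 78.0, 0.0 m³/s.
ΣQ_DR = 415.0 m³/s.
With Δt = 1 h = 3600 s, V = ΣQ_DR · Δt = 415.0 × 3600 = 1.49 × 10^6 m³.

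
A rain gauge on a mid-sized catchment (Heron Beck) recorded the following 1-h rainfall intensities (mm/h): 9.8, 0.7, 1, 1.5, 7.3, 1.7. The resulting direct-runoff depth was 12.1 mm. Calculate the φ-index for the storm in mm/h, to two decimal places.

Only the 2 blocks with intensity above φ contribute runoff: 9.8, 7.3 mm/h.
Σ(I−φ)·Δt = d  ⇒  (9.8+7.3 − 2φ)·1 = 12.1
φ = (17.10 − 12.1/1) / 2 = 2.50 mm/h.

φ ≈ 2.50 mm/h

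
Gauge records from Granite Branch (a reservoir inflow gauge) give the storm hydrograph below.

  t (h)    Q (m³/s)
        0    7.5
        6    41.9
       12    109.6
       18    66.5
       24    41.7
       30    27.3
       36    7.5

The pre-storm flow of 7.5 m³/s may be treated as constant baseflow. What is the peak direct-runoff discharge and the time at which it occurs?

Q_p = 102.1 m³/s at t = 12 h

Subtracting baseflow gives direct-runoff ordinates: 0.0, 34.4, 102.1, 59.0, 34.2, 19.8, 0.0 m³/s.
The maximum is 102.1 m³/s, occurring at the reading for t = 12 h.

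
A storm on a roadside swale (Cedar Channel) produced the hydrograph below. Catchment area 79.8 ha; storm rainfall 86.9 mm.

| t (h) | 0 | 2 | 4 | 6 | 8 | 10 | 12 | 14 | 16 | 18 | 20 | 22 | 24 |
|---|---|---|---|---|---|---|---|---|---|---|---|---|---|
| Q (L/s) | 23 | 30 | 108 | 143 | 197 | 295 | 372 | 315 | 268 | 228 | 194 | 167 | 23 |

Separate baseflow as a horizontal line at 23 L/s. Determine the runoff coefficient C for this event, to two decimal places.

C ≈ 0.21

ΣQ_DR = 2064 L/s; V = ΣQ_DR·Δt = 1.486 × 10^7 L.
Runoff depth d = V / A = 18.62 mm.
C = d / P = 18.62 / 86.9 = 0.21.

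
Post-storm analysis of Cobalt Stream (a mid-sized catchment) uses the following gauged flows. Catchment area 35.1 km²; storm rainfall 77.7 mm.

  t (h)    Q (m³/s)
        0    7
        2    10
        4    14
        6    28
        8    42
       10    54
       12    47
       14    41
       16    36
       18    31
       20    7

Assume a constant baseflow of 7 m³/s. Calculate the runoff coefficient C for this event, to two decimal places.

ΣQ_DR = 240.0 m³/s; V = ΣQ_DR·Δt = 1.728 × 10^6 m³.
Runoff depth d = V / A = 49.23 mm.
C = d / P = 49.23 / 77.7 = 0.63.

C ≈ 0.63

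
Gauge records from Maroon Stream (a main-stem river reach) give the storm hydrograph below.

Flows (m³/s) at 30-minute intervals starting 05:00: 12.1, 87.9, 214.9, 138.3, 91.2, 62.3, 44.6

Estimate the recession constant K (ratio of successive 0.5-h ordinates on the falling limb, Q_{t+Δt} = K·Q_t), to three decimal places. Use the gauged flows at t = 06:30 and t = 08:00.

Using the recession-limb readings at t = 06:30 and t = 08:00: Q falls from 138.3 to 44.6 m³/s over 3 intervals.
K = (Q₂/Q₁)^(1/3) = (44.6/138.3)^(1/3) = 0.686.

K ≈ 0.686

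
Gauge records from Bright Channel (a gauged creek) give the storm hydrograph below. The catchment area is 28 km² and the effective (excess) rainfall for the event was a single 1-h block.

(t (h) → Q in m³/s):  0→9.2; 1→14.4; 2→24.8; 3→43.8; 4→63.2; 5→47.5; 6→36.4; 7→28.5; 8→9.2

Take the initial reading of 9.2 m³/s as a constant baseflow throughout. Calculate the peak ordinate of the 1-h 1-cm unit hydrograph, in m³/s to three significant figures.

Direct runoff: 0.0, 5.2, 15.6, 34.6, 54.0, 38.3, 27.2, 19.3, 0.0 m³/s; ΣQ_DR = 194.2 m³/s, peak = 54.0 m³/s.
Runoff depth d = ΣQ_DR·Δt / A = 194.2 × 3600 / (28 km²) = 24.97 mm.
The 1-cm UH is the DRH scaled by (10 mm)/d, so U_p = 54.0 × 10/24.97 = 21.6 m³/s.

U_p ≈ 21.6 m³/s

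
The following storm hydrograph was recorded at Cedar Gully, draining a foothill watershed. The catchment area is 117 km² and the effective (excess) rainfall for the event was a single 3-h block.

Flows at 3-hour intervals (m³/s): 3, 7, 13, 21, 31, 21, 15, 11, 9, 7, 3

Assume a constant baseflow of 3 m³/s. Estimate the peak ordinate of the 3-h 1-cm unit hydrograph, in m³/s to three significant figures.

U_p ≈ 28.1 m³/s

Direct runoff: 0.0, 4.0, 10.0, 18.0, 28.0, 18.0, 12.0, 8.0, 6.0, 4.0, 0.0 m³/s; ΣQ_DR = 108.0 m³/s, peak = 28.0 m³/s.
Runoff depth d = ΣQ_DR·Δt / A = 108.0 × 10800 / (117 km²) = 9.969 mm.
The 1-cm UH is the DRH scaled by (10 mm)/d, so U_p = 28.0 × 10/9.969 = 28.1 m³/s.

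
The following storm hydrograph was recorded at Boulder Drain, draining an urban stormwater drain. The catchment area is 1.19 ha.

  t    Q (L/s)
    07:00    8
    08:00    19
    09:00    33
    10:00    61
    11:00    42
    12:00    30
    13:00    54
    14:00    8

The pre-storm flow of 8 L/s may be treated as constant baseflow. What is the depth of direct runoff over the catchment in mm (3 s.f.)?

d ≈ 57.8 mm

Direct runoff: 0.0, 11.0, 25.0, 53.0, 34.0, 22.0, 46.0, 0.0 L/s; ΣQ_DR = 191.0 L/s.
V = ΣQ_DR · Δt = 191.0 × 3600 s = 6.876 × 10^5 L.
Over A = 1.19 ha, depth = V / A = 57.8 mm.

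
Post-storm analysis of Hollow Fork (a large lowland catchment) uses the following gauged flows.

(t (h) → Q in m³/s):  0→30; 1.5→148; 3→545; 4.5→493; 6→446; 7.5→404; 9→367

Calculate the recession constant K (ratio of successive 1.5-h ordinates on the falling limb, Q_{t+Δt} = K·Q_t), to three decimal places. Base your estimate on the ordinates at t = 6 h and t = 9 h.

Using the recession-limb readings at t = 6 h and t = 9 h: Q falls from 446 to 367 m³/s over 2 intervals.
K = (Q₂/Q₁)^(1/2) = (367/446)^(1/2) = 0.907.

K ≈ 0.907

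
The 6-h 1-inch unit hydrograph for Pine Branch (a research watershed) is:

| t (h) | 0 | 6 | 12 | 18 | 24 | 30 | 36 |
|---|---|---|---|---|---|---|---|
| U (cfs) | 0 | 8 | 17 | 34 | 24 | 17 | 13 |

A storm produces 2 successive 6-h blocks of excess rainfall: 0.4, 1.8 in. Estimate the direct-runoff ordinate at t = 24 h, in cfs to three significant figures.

By discrete convolution, Q_j = Σ (P_i / 1 in) · U_{j−i}.
At t = 24 h (j=4): Q = (0.4/1)·24 + (1.8/1)·34 = 70.8 cfs.

Q ≈ 70.8 cfs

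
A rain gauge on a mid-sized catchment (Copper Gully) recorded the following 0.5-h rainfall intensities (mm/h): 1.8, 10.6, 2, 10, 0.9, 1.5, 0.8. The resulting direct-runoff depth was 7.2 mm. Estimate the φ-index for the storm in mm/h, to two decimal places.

φ ≈ 3.10 mm/h

Only the 2 blocks with intensity above φ contribute runoff: 10.6, 10 mm/h.
Σ(I−φ)·Δt = d  ⇒  (10.6+10 − 2φ)·0.5 = 7.2
φ = (20.60 − 7.2/0.5) / 2 = 3.10 mm/h.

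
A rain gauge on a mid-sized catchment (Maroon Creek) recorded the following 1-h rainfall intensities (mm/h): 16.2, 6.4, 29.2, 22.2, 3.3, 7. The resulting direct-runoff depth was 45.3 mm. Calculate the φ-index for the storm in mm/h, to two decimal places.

Only the 3 blocks with intensity above φ contribute runoff: 16.2, 29.2, 22.2 mm/h.
Σ(I−φ)·Δt = d  ⇒  (16.2+29.2+22.2 − 3φ)·1 = 45.3
φ = (67.60 − 45.3/1) / 3 = 7.43 mm/h.

φ ≈ 7.43 mm/h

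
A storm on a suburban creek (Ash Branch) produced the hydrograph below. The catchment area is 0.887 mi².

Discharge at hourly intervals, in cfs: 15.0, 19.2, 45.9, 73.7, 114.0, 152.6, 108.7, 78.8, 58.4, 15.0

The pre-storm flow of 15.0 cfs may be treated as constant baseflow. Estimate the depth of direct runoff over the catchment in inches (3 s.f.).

Direct runoff: 0.0, 4.2, 30.9, 58.7, 99.0, 137.6, 93.7, 63.8, 43.4, 0.0 cfs; ΣQ_DR = 531.3 cfs.
V = ΣQ_DR · Δt = 531.3 × 3600 s = 1.913 × 10^6 ft³.
Over A = 0.887 mi², depth = V / A = 0.928 in.

d ≈ 0.928 in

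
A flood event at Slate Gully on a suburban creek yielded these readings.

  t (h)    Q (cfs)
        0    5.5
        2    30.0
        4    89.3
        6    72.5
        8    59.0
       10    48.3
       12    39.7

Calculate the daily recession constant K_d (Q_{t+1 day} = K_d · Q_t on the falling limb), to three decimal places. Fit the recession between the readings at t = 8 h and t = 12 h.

K_d ≈ 0.093

Between t = 8 h and t = 12 h the flow falls from 59.0 to 39.7 cfs over 2×2 h = 4 h.
Per-interval ratio K = (39.7/59.0)^(1/2) = 0.8203; K_d = K^(24/2) = 0.093.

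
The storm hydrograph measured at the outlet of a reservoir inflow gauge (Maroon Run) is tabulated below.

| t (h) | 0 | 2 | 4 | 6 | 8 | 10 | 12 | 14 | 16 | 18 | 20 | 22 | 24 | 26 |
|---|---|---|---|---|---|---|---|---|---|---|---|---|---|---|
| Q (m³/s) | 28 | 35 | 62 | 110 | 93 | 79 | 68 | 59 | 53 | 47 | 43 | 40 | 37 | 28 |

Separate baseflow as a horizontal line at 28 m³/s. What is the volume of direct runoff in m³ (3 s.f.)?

Direct-runoff ordinates (Q − Q_b): 0.0, 7.0, 34.0, 82.0, 65.0, 51.0, 40.0, 31.0, 25.0, 19.0, 15.0, 12.0, 9.0, 0.0 m³/s.
ΣQ_DR = 390.0 m³/s.
With Δt = 2 h = 7200 s, V = ΣQ_DR · Δt = 390.0 × 7200 = 2.81 × 10^6 m³.

V ≈ 2.81 × 10^6 m³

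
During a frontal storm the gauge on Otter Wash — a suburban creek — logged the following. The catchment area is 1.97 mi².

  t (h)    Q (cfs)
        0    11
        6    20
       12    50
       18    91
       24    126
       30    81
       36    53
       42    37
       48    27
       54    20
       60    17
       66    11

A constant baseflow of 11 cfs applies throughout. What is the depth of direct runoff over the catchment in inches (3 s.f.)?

d ≈ 1.94 in

Direct runoff: 0.0, 9.0, 39.0, 80.0, 115.0, 70.0, 42.0, 26.0, 16.0, 9.0, 6.0, 0.0 cfs; ΣQ_DR = 412.0 cfs.
V = ΣQ_DR · Δt = 412.0 × 21600 s = 8.899 × 10^6 ft³.
Over A = 1.97 mi², depth = V / A = 1.94 in.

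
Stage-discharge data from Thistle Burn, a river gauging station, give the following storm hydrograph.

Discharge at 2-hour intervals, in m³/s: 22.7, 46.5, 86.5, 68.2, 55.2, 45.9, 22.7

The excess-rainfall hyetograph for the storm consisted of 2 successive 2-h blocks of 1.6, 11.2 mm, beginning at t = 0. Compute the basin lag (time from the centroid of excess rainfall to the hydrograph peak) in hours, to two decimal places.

t_L ≈ 1.25 h

Centroid of excess rainfall: t_c = Σ P_i·t̄_i / ΣP_i = 2.7500 h (block centres at 1, 3 h).
Hydrograph peak occurs at t = 4 h, so basin lag t_L = 4 − 2.7500 = 1.25 h.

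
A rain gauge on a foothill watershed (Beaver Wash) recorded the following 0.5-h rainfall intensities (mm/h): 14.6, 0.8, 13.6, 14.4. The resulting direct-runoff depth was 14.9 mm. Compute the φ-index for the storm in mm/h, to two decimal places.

φ ≈ 4.27 mm/h

Only the 3 blocks with intensity above φ contribute runoff: 14.6, 13.6, 14.4 mm/h.
Σ(I−φ)·Δt = d  ⇒  (14.6+13.6+14.4 − 3φ)·0.5 = 14.9
φ = (42.60 − 14.9/0.5) / 3 = 4.27 mm/h.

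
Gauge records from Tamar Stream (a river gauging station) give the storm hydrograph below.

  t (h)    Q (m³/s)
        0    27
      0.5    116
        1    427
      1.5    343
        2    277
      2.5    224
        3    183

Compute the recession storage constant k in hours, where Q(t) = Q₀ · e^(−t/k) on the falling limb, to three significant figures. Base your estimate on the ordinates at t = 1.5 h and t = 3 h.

On the falling limb, Q drops from 343 to 183 m³/s between t = 1.5 h and t = 3 h (Δt = 1.5 h).
k = −Δt / ln(Q₂/Q₁) = −1.5 / ln(183/343) = 2.39 h.

k ≈ 2.39 h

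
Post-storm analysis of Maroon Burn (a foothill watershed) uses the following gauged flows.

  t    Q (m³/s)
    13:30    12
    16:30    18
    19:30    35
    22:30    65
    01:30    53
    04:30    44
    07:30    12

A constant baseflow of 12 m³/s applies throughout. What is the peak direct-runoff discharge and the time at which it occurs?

Subtracting baseflow gives direct-runoff ordinates: 0.0, 6.0, 23.0, 53.0, 41.0, 32.0, 0.0 m³/s.
The maximum is 53.0 m³/s, occurring at the reading for t = 22:30.

Q_p = 53.0 m³/s at t = 22:30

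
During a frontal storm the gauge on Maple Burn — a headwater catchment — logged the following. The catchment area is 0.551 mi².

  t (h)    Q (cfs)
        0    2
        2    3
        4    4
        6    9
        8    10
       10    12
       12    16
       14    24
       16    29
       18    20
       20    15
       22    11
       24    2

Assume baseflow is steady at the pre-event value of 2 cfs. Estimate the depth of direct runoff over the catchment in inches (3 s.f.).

d ≈ 0.737 in

Direct runoff: 0.0, 1.0, 2.0, 7.0, 8.0, 10.0, 14.0, 22.0, 27.0, 18.0, 13.0, 9.0, 0.0 cfs; ΣQ_DR = 131.0 cfs.
V = ΣQ_DR · Δt = 131.0 × 7200 s = 9.432 × 10^5 ft³.
Over A = 0.551 mi², depth = V / A = 0.737 in.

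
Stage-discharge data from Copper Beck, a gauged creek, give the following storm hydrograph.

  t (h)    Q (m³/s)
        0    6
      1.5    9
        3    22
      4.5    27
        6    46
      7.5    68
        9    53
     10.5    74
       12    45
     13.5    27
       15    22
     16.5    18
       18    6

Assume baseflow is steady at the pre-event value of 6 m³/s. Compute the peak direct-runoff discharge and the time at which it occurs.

Q_p = 68.0 m³/s at t = 10.5 h

Subtracting baseflow gives direct-runoff ordinates: 0.0, 3.0, 16.0, 21.0, 40.0, 62.0, 47.0, 68.0, 39.0, 21.0, 16.0, 12.0, 0.0 m³/s.
The maximum is 68.0 m³/s, occurring at the reading for t = 10.5 h.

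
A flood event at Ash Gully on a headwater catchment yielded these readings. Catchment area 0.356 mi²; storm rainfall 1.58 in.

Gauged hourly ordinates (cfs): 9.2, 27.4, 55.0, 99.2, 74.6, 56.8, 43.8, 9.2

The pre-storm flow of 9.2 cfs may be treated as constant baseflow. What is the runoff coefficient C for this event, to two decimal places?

ΣQ_DR = 301.6 cfs; V = ΣQ_DR·Δt = 1.086 × 10^6 ft³.
Runoff depth d = V / A = 1.313 in.
C = d / P = 1.313 / 1.58 = 0.83.

C ≈ 0.83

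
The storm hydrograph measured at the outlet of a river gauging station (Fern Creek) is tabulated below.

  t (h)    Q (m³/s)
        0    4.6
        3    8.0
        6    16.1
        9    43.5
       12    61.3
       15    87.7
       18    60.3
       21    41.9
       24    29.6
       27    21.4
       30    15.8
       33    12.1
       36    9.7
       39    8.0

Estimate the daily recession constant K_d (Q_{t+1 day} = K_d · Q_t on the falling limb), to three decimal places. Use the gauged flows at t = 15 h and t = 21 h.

K_d ≈ 0.052

Between t = 15 h and t = 21 h the flow falls from 87.7 to 41.9 m³/s over 2×3 h = 6 h.
Per-interval ratio K = (41.9/87.7)^(1/2) = 0.6912; K_d = K^(24/3) = 0.052.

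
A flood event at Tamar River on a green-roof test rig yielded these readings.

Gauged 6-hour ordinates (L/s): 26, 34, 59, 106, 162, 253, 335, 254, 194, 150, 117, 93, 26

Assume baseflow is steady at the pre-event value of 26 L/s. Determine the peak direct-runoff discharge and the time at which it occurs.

Q_p = 309.0 L/s at t = 36 h

Subtracting baseflow gives direct-runoff ordinates: 0.0, 8.0, 33.0, 80.0, 136.0, 227.0, 309.0, 228.0, 168.0, 124.0, 91.0, 67.0, 0.0 L/s.
The maximum is 309.0 L/s, occurring at the reading for t = 36 h.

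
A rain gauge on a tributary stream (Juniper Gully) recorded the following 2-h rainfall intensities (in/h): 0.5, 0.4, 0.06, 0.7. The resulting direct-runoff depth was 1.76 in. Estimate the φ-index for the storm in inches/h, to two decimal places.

Only the 3 blocks with intensity above φ contribute runoff: 0.5, 0.4, 0.7 in/h.
Σ(I−φ)·Δt = d  ⇒  (0.5+0.4+0.7 − 3φ)·2 = 1.76
φ = (1.600 − 1.76/2) / 3 = 0.24 in/h.

φ ≈ 0.24 in/h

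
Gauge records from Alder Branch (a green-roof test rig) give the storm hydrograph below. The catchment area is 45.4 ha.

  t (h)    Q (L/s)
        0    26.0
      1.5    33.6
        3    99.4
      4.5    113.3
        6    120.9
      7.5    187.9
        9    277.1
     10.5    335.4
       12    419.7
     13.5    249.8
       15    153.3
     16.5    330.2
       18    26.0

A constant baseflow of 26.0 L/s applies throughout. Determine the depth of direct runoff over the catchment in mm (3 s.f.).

d ≈ 24.2 mm

Direct runoff: 0.0, 7.6, 73.4, 87.3, 94.9, 161.9, 251.1, 309.4, 393.7, 223.8, 127.3, 304.2, 0.0 L/s; ΣQ_DR = 2035 L/s.
V = ΣQ_DR · Δt = 2035 × 5400 s = 1.099 × 10^7 L.
Over A = 45.4 ha, depth = V / A = 24.2 mm.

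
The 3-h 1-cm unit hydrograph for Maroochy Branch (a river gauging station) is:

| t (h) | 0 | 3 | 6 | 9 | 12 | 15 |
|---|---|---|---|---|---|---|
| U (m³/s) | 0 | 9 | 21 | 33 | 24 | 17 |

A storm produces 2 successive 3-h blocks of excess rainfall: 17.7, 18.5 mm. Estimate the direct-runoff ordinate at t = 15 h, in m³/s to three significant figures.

By discrete convolution, Q_j = Σ (P_i / 10 mm) · U_{j−i}.
At t = 15 h (j=5): Q = (17.7/10)·17 + (18.5/10)·24 = 74.5 m³/s.

Q ≈ 74.5 m³/s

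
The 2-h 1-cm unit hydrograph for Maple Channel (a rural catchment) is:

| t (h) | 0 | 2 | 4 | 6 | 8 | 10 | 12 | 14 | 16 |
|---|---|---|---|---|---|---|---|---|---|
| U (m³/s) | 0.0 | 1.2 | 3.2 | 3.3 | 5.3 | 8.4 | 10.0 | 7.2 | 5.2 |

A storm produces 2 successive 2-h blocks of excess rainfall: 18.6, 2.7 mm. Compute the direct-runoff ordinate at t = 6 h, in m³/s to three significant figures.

By discrete convolution, Q_j = Σ (P_i / 10 mm) · U_{j−i}.
At t = 6 h (j=3): Q = (18.6/10)·3.3 + (2.7/10)·3.2 = 7.00 m³/s.

Q ≈ 7.00 m³/s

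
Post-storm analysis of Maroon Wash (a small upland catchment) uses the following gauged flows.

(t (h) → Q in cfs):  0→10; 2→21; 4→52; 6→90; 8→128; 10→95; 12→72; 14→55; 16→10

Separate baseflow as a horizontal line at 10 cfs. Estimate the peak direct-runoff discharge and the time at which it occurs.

Q_p = 118.0 cfs at t = 8 h

Subtracting baseflow gives direct-runoff ordinates: 0.0, 11.0, 42.0, 80.0, 118.0, 85.0, 62.0, 45.0, 0.0 cfs.
The maximum is 118.0 cfs, occurring at the reading for t = 8 h.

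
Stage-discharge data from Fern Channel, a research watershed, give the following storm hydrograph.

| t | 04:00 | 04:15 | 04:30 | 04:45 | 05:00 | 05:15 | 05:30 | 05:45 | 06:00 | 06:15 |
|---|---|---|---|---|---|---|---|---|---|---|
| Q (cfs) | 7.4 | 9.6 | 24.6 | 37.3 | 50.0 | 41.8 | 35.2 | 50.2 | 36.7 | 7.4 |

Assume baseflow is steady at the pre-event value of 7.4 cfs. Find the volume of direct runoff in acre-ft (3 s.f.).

V ≈ 4.67 acre-ft

Direct-runoff ordinates (Q − Q_b): 0.0, 2.2, 17.2, 29.9, 42.6, 34.4, 27.8, 42.8, 29.3, 0.0 cfs.
ΣQ_DR = 226.2 cfs.
With Δt = 0.25 h = 900 s, V = ΣQ_DR · Δt = 226.2 × 900 = 2.04 × 10^5 ft³ = 4.67 acre-ft.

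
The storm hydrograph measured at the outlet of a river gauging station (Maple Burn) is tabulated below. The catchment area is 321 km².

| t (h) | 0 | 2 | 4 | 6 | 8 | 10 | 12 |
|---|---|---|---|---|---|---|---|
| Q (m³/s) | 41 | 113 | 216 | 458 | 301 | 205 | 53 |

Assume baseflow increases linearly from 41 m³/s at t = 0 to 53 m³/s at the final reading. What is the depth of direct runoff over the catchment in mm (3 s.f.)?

Direct runoff: 0.00, 70.00, 171.00, 411.00, 252.00, 154.00, 0.00 m³/s; ΣQ_DR = 1058 m³/s.
V = ΣQ_DR · Δt = 1058 × 7200 s = 7.618 × 10^6 m³.
Over A = 321 km², depth = V / A = 23.7 mm.

d ≈ 23.7 mm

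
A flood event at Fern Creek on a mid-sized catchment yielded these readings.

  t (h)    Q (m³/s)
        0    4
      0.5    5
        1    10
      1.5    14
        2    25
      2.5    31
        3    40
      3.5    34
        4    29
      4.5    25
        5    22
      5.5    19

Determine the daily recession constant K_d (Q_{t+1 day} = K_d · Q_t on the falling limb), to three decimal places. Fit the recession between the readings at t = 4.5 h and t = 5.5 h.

K_d ≈ 0.001

Between t = 4.5 h and t = 5.5 h the flow falls from 25 to 19 m³/s over 2×0.5 h = 1 h.
Per-interval ratio K = (19/25)^(1/2) = 0.8718; K_d = K^(24/0.5) = 0.001.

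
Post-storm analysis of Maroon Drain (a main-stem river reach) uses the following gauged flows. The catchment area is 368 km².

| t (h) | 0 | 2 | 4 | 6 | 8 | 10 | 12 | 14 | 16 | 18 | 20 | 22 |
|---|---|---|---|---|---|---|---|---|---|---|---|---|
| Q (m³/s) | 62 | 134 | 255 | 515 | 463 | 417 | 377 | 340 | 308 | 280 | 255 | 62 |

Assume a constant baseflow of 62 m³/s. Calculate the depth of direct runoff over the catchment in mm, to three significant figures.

Direct runoff: 0.0, 72.0, 193.0, 453.0, 401.0, 355.0, 315.0, 278.0, 246.0, 218.0, 193.0, 0.0 m³/s; ΣQ_DR = 2724 m³/s.
V = ΣQ_DR · Δt = 2724 × 7200 s = 1.961 × 10^7 m³.
Over A = 368 km², depth = V / A = 53.3 mm.

d ≈ 53.3 mm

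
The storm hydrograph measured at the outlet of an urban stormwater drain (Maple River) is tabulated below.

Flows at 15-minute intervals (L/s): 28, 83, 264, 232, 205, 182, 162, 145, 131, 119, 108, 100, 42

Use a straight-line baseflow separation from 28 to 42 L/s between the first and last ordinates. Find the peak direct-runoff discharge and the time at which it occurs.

Q_p = 233.67 L/s at t = 0.5 h

Subtracting baseflow gives direct-runoff ordinates: 0.00, 53.83, 233.67, 200.50, 172.33, 148.17, 127.00, 108.83, 93.67, 80.50, 68.33, 59.17, 0.00 L/s.
The maximum is 233.67 L/s, occurring at the reading for t = 0.5 h.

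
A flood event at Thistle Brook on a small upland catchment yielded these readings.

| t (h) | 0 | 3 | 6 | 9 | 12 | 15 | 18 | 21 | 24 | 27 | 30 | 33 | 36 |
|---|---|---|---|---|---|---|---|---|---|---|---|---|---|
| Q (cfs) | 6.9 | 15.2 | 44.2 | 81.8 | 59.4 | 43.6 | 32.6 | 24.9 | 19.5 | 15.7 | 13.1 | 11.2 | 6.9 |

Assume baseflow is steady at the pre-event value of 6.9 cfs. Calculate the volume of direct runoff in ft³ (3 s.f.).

Direct-runoff ordinates (Q − Q_b): 0.0, 8.3, 37.3, 74.9, 52.5, 36.7, 25.7, 18.0, 12.6, 8.8, 6.2, 4.3, 0.0 cfs.
ΣQ_DR = 285.3 cfs.
With Δt = 3 h = 10800 s, V = ΣQ_DR · Δt = 285.3 × 10800 = 3.08 × 10^6 ft³.

V ≈ 3.08 × 10^6 ft³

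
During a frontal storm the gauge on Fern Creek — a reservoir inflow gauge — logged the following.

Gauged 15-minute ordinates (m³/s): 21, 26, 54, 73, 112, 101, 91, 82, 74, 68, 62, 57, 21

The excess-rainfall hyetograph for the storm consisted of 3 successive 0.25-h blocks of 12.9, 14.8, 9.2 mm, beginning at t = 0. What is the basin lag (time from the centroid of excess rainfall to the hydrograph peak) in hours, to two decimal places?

t_L ≈ 0.65 h

Centroid of excess rainfall: t_c = Σ P_i·t̄_i / ΣP_i = 0.3499 h (block centres at 0.125, 0.375, 0.625 h).
Hydrograph peak occurs at t = 1 h, so basin lag t_L = 1 − 0.3499 = 0.65 h.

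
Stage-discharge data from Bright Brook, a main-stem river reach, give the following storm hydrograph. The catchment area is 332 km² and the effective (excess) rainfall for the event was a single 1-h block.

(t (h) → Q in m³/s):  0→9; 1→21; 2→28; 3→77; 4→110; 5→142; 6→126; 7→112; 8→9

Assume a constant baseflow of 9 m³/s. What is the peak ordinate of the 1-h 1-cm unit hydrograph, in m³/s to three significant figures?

Direct runoff: 0.0, 12.0, 19.0, 68.0, 101.0, 133.0, 117.0, 103.0, 0.0 m³/s; ΣQ_DR = 553.0 m³/s, peak = 133.0 m³/s.
Runoff depth d = ΣQ_DR·Δt / A = 553.0 × 3600 / (332 km²) = 5.996 mm.
The 1-cm UH is the DRH scaled by (10 mm)/d, so U_p = 133.0 × 10/5.996 = 222 m³/s.

U_p ≈ 222 m³/s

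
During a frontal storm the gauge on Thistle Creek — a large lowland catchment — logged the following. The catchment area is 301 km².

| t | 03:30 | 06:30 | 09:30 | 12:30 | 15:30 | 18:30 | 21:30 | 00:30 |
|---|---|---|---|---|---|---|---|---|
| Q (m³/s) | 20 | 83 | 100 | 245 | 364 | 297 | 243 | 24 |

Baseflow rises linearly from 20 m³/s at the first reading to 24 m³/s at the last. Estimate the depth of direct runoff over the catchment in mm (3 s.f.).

d ≈ 43.1 mm

Direct runoff: 0.00, 62.43, 78.86, 223.29, 341.71, 274.14, 219.57, 0.00 m³/s; ΣQ_DR = 1200 m³/s.
V = ΣQ_DR · Δt = 1200 × 10800 s = 1.296 × 10^7 m³.
Over A = 301 km², depth = V / A = 43.1 mm.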